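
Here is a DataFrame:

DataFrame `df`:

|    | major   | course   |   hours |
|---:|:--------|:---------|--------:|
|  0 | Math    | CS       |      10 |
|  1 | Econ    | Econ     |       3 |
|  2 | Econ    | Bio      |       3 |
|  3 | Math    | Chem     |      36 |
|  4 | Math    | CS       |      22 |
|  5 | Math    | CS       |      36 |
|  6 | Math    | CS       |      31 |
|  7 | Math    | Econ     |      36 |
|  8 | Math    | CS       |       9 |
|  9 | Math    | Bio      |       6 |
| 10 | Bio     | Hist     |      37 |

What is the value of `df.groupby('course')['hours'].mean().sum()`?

118.6

group by course, mean of hours:
course
Bio      4.5
CS      21.6
Chem    36.0
Econ    19.5
Hist    37.0
Name: hours, dtype: float64
Taking the sum of the resulting series gives 118.6.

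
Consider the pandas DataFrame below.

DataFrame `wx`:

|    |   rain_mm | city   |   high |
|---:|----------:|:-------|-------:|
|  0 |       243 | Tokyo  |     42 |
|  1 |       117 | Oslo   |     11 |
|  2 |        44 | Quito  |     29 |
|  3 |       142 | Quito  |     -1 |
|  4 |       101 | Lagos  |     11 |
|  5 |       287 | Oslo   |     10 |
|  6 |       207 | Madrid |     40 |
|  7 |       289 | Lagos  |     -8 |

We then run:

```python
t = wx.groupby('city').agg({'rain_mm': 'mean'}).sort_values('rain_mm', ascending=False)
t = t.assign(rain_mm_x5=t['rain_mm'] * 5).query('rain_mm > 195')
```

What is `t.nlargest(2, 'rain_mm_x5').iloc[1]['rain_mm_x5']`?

1035.0

group by city, mean of rain_mm:
        rain_mm
city           
Lagos     195.0
Madrid    207.0
Oslo      202.0
Quito      93.0
Tokyo     243.0
sort by rain_mm descending:
        rain_mm
city           
Tokyo     243.0
Madrid    207.0
Oslo      202.0
Lagos     195.0
Quito      93.0
add column rain_mm_x5 = t['rain_mm'] * 5:
        rain_mm  rain_mm_x5
city                       
Tokyo     243.0      1215.0
Madrid    207.0      1035.0
Oslo      202.0      1010.0
Lagos     195.0       975.0
Quito      93.0       465.0
filter rows where rain_mm > 195:
        rain_mm  rain_mm_x5
city                       
Tokyo     243.0      1215.0
Madrid    207.0      1035.0
Oslo      202.0      1010.0
take 2 rows with largest rain_mm_x5:
        rain_mm  rain_mm_x5
city                       
Tokyo     243.0      1215.0
Madrid    207.0      1035.0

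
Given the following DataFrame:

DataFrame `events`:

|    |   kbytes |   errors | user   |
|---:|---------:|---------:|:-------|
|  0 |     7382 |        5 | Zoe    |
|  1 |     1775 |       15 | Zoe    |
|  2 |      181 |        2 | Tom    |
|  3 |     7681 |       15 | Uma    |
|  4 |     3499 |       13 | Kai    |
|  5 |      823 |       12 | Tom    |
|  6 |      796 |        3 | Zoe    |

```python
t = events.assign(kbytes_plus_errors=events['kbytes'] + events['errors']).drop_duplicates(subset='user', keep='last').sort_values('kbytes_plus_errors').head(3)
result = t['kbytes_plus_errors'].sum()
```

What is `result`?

add column kbytes_plus_errors = events['kbytes'] + events['errors']:
   kbytes  errors user  kbytes_plus_errors
0    7382       5  Zoe                7387
1    1775      15  Zoe                1790
2     181       2  Tom                 183
3    7681      15  Uma                7696
4    3499      13  Kai                3512
5     823      12  Tom                 835
6     796       3  Zoe                 799
drop duplicate user (keep=last):
   kbytes  errors user  kbytes_plus_errors
3    7681      15  Uma                7696
4    3499      13  Kai                3512
5     823      12  Tom                 835
6     796       3  Zoe                 799
sort by kbytes_plus_errors:
   kbytes  errors user  kbytes_plus_errors
6     796       3  Zoe                 799
5     823      12  Tom                 835
4    3499      13  Kai                3512
3    7681      15  Uma                7696
take first 3 rows:
   kbytes  errors user  kbytes_plus_errors
6     796       3  Zoe                 799
5     823      12  Tom                 835
4    3499      13  Kai                3512
The sum of column 'kbytes_plus_errors' is 5146.

5146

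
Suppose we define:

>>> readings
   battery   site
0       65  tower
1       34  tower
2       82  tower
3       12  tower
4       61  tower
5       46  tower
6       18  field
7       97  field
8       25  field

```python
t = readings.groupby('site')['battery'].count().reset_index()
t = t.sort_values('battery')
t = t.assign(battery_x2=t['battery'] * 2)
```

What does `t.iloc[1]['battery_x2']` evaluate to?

group by site, count of battery:
site
field    3
tower    6
Name: battery, dtype: int64
reset_index():
    site  battery
0  field        3
1  tower        6
sort by battery:
    site  battery
0  field        3
1  tower        6
add column battery_x2 = t['battery'] * 2:
    site  battery  battery_x2
0  field        3           6
1  tower        6          12

12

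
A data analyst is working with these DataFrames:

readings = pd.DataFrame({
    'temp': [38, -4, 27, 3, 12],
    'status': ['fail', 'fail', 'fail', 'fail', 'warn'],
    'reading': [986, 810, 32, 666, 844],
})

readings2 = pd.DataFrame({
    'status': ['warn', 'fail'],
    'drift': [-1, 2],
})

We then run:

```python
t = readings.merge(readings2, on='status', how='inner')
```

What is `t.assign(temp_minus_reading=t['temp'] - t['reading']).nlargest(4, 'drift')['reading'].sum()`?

2494

merge on 'status' (how='inner') → 5 rows:
   temp status  reading  drift
0    38   fail      986      2
1    -4   fail      810      2
2    27   fail       32      2
3     3   fail      666      2
4    12   warn      844     -1
add column temp_minus_reading = t['temp'] - t['reading']:
   temp status  reading  drift  temp_minus_reading
0    38   fail      986      2                -948
1    -4   fail      810      2                -814
2    27   fail       32      2                  -5
3     3   fail      666      2                -663
4    12   warn      844     -1                -832
take 4 rows with largest drift:
   temp status  reading  drift  temp_minus_reading
0    38   fail      986      2                -948
1    -4   fail      810      2                -814
2    27   fail       32      2                  -5
3     3   fail      666      2                -663
Hence 2494.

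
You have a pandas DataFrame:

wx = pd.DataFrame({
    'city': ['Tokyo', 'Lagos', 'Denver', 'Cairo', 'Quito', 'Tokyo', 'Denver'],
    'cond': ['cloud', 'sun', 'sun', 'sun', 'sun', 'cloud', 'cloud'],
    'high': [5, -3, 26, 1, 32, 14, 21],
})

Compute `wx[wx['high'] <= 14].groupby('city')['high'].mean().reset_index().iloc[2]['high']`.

filter rows where high <= 14:
    city   cond  high
0  Tokyo  cloud     5
1  Lagos    sun    -3
3  Cairo    sun     1
5  Tokyo  cloud    14
group by city, mean of high:
city
Cairo    1.0
Lagos   -3.0
Tokyo    9.5
Name: high, dtype: float64
reset_index():
    city  high
0  Cairo   1.0
1  Lagos  -3.0
2  Tokyo   9.5
Reading off the value at position 2, column 'high', we get 9.5.

9.5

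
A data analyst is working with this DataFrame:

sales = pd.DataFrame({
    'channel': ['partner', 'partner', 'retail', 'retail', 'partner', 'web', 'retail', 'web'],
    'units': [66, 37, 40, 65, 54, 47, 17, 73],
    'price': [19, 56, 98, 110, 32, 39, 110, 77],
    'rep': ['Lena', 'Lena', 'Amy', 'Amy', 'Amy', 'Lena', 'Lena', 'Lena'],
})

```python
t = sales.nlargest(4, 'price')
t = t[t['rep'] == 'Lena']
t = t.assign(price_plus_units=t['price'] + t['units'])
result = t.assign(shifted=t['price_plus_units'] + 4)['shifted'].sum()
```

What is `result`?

285

take 4 rows with largest price:
  channel  units  price   rep
3  retail     65    110   Amy
6  retail     17    110  Lena
2  retail     40     98   Amy
7     web     73     77  Lena
filter rows where rep == 'Lena':
  channel  units  price   rep
6  retail     17    110  Lena
7     web     73     77  Lena
add column price_plus_units = t['price'] + t['units']:
  channel  units  price   rep  price_plus_units
6  retail     17    110  Lena               127
7     web     73     77  Lena               150
add column shifted = t['price_plus_units'] + 4:
  channel  units  price   rep  price_plus_units  shifted
6  retail     17    110  Lena               127      131
7     web     73     77  Lena               150      154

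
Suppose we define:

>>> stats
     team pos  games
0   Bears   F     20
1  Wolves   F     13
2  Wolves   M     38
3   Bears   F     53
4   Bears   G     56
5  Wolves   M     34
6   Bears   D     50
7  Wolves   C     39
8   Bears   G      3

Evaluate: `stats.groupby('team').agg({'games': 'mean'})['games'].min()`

group by team, mean of games:
        games
team         
Bears    36.4
Wolves   31.0
Hence 31.0.

31.0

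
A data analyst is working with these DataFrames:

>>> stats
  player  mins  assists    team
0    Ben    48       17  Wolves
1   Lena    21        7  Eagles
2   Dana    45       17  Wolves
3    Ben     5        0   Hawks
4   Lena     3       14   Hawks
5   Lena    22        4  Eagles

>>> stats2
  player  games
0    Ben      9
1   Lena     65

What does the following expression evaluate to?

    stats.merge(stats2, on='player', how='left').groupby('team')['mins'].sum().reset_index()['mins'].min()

merge on 'player' (how='left') → 6 rows:
  player  mins  assists    team  games
0    Ben    48       17  Wolves    9.0
1   Lena    21        7  Eagles   65.0
2   Dana    45       17  Wolves    NaN
3    Ben     5        0   Hawks    9.0
4   Lena     3       14   Hawks   65.0
5   Lena    22        4  Eagles   65.0
group by team, sum of mins:
team
Eagles    43
Hawks      8
Wolves    93
Name: mins, dtype: int64
reset_index():
     team  mins
0  Eagles    43
1   Hawks     8
2  Wolves    93
Taking the min of column 'mins' gives 8.

8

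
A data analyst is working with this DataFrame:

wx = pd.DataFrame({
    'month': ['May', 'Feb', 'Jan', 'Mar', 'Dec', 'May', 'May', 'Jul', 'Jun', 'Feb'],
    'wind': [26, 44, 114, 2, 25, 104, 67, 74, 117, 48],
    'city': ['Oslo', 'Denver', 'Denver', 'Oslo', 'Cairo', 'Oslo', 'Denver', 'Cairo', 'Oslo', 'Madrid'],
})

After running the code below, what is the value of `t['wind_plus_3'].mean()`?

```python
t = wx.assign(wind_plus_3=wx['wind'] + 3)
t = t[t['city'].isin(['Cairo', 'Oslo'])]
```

add column wind_plus_3 = wx['wind'] + 3:
  month  wind    city  wind_plus_3
0   May    26    Oslo           29
1   Feb    44  Denver           47
2   Jan   114  Denver          117
3   Mar     2    Oslo            5
4   Dec    25   Cairo           28
5   May   104    Oslo          107
6   May    67  Denver           70
7   Jul    74   Cairo           77
8   Jun   117    Oslo          120
9   Feb    48  Madrid           51
filter rows where city in ['Cairo', 'Oslo']:
  month  wind   city  wind_plus_3
0   May    26   Oslo           29
3   Mar     2   Oslo            5
4   Dec    25  Cairo           28
5   May   104   Oslo          107
7   Jul    74  Cairo           77
8   Jun   117   Oslo          120
The mean of column 'wind_plus_3' is 61.0.

61.0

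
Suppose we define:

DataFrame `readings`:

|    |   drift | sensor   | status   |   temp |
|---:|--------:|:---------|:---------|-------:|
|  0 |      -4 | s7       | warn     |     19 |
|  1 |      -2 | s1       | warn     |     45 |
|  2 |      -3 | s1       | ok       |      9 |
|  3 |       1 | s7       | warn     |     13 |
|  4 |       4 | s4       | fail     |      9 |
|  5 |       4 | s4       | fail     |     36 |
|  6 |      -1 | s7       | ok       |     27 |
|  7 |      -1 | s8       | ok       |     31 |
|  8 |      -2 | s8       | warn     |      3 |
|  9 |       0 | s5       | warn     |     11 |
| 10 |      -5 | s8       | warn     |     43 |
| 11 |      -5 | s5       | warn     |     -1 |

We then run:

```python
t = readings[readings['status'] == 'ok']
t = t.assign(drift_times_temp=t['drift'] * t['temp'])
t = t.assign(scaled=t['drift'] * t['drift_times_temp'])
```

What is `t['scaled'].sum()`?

139

filter rows where status == 'ok':
   drift sensor status  temp
2     -3     s1     ok     9
6     -1     s7     ok    27
7     -1     s8     ok    31
add column drift_times_temp = t['drift'] * t['temp']:
   drift sensor status  temp  drift_times_temp
2     -3     s1     ok     9               -27
6     -1     s7     ok    27               -27
7     -1     s8     ok    31               -31
add column scaled = t['drift'] * t['drift_times_temp']:
   drift sensor status  temp  drift_times_temp  scaled
2     -3     s1     ok     9               -27      81
6     -1     s7     ok    27               -27      27
7     -1     s8     ok    31               -31      31
The sum of column 'scaled' is 139.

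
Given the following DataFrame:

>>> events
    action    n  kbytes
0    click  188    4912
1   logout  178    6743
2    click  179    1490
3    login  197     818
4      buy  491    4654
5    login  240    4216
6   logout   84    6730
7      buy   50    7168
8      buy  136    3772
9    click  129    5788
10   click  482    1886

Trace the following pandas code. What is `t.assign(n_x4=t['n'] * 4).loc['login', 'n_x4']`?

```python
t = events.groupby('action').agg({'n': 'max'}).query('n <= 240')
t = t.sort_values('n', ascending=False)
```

group by action, max of n:
          n
action     
buy     491
click   482
login   240
logout  178
filter rows where n <= 240:
          n
action     
login   240
logout  178
sort by n descending:
          n
action     
login   240
logout  178
add column n_x4 = t['n'] * 4:
          n  n_x4
action           
login   240   960
logout  178   712
So loc['login', 'n_x4'] = 960.

960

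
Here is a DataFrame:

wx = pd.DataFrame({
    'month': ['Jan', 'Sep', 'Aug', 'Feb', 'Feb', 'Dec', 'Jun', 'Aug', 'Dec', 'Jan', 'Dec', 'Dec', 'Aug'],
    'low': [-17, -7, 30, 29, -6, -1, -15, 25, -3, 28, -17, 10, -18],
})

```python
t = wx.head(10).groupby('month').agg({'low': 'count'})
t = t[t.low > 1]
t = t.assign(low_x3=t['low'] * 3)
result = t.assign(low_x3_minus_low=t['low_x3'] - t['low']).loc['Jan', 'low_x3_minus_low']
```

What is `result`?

4

take first 10 rows:
  month  low
0   Jan  -17
1   Sep   -7
2   Aug   30
3   Feb   29
4   Feb   -6
5   Dec   -1
6   Jun  -15
7   Aug   25
8   Dec   -3
9   Jan   28
group by month, count of low:
       low
month     
Aug      2
Dec      2
Feb      2
Jan      2
Jun      1
Sep      1
filter rows where low > 1:
       low
month     
Aug      2
Dec      2
Feb      2
Jan      2
add column low_x3 = t['low'] * 3:
       low  low_x3
month             
Aug      2       6
Dec      2       6
Feb      2       6
Jan      2       6
add column low_x3_minus_low = t['low_x3'] - t['low']:
       low  low_x3  low_x3_minus_low
month                               
Aug      2       6                 4
Dec      2       6                 4
Feb      2       6                 4
Jan      2       6                 4
Then the value at row 'Jan', column 'low_x3_minus_low': 4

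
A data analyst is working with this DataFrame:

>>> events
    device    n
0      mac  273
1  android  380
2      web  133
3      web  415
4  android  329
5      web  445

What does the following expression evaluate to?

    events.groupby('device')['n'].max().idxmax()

group by device, max of n:
device
android    380
mac        273
web        445
Name: n, dtype: int64
Reading off the label with the largest value, we get web.

web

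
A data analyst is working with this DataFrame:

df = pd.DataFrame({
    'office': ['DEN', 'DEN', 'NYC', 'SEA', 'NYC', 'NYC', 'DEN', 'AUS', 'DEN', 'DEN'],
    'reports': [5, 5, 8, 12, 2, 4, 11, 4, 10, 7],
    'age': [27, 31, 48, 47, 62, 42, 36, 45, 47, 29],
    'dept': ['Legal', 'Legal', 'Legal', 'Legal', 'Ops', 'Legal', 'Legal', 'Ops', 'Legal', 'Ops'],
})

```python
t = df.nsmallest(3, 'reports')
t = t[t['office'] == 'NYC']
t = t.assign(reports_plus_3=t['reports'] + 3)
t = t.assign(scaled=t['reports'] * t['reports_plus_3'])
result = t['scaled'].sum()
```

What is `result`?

take 3 rows with smallest reports:
  office  reports  age   dept
4    NYC        2   62    Ops
5    NYC        4   42  Legal
7    AUS        4   45    Ops
filter rows where office == 'NYC':
  office  reports  age   dept
4    NYC        2   62    Ops
5    NYC        4   42  Legal
add column reports_plus_3 = t['reports'] + 3:
  office  reports  age   dept  reports_plus_3
4    NYC        2   62    Ops               5
5    NYC        4   42  Legal               7
add column scaled = t['reports'] * t['reports_plus_3']:
  office  reports  age   dept  reports_plus_3  scaled
4    NYC        2   62    Ops               5      10
5    NYC        4   42  Legal               7      28
Reading off the sum of column 'scaled', we get 38.

38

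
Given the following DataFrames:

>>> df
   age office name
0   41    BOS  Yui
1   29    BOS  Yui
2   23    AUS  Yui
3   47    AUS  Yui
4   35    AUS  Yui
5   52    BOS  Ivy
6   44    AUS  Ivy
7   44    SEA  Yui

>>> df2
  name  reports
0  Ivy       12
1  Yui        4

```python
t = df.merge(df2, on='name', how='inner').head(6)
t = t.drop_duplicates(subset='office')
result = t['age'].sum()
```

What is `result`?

64

merge on 'name' (how='inner') → 8 rows:
   age office name  reports
0   41    BOS  Yui        4
1   29    BOS  Yui        4
2   23    AUS  Yui        4
3   47    AUS  Yui        4
4   35    AUS  Yui        4
5   52    BOS  Ivy       12
6   44    AUS  Ivy       12
7   44    SEA  Yui        4
take first 6 rows:
   age office name  reports
0   41    BOS  Yui        4
1   29    BOS  Yui        4
2   23    AUS  Yui        4
3   47    AUS  Yui        4
4   35    AUS  Yui        4
5   52    BOS  Ivy       12
drop duplicate office (keep=first):
   age office name  reports
0   41    BOS  Yui        4
2   23    AUS  Yui        4
Finally, sum of column 'age' = 64.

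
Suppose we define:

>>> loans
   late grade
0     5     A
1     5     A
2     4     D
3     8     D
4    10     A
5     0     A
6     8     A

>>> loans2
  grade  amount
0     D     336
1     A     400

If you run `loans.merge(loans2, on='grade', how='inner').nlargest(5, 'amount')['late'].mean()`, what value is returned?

5.6

merge on 'grade' (how='inner') → 7 rows:
   late grade  amount
0     5     A     400
1     5     A     400
2     4     D     336
3     8     D     336
4    10     A     400
5     0     A     400
6     8     A     400
take 5 rows with largest amount:
   late grade  amount
0     5     A     400
1     5     A     400
4    10     A     400
5     0     A     400
6     8     A     400
Finally, mean of column 'late' = 5.6.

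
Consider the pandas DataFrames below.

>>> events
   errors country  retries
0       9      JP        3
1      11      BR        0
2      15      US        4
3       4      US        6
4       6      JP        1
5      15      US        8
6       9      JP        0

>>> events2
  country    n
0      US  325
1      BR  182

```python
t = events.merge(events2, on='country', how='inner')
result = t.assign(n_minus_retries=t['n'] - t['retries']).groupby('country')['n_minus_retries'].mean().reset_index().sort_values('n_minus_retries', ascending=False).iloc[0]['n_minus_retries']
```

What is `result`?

merge on 'country' (how='inner') → 4 rows:
   errors country  retries    n
0      11      BR        0  182
1      15      US        4  325
2       4      US        6  325
3      15      US        8  325
add column n_minus_retries = t['n'] - t['retries']:
   errors country  retries    n  n_minus_retries
0      11      BR        0  182              182
1      15      US        4  325              321
2       4      US        6  325              319
3      15      US        8  325              317
group by country, mean of n_minus_retries:
country
BR    182.0
US    319.0
Name: n_minus_retries, dtype: float64
reset_index():
  country  n_minus_retries
0      BR            182.0
1      US            319.0
sort by n_minus_retries descending:
  country  n_minus_retries
1      US            319.0
0      BR            182.0

319.0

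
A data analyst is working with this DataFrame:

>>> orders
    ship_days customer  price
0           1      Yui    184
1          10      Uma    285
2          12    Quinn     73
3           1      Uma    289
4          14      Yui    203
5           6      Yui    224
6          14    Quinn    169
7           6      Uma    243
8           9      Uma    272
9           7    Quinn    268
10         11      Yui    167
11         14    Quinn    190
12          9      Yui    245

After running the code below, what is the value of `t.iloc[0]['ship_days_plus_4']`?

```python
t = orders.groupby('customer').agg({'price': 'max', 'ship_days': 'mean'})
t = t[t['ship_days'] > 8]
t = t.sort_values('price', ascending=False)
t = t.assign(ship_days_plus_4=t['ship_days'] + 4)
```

15.75

group by customer: max(price), mean(ship_days):
          price  ship_days
customer                  
Quinn       268      11.75
Uma         289       6.50
Yui         245       8.20
filter rows where ship_days > 8:
          price  ship_days
customer                  
Quinn       268      11.75
Yui         245       8.20
sort by price descending:
          price  ship_days
customer                  
Quinn       268      11.75
Yui         245       8.20
add column ship_days_plus_4 = t['ship_days'] + 4:
          price  ship_days  ship_days_plus_4
customer                                    
Quinn       268      11.75             15.75
Yui         245       8.20             12.20
The value at position 0, column 'ship_days_plus_4' is 15.75.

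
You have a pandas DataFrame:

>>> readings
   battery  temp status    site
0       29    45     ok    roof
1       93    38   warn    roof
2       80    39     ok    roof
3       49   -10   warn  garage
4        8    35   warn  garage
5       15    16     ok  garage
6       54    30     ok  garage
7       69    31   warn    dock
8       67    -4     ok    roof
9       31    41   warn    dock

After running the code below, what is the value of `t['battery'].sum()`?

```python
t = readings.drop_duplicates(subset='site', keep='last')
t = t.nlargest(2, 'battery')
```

121

drop duplicate site (keep=last):
   battery  temp status    site
6       54    30     ok  garage
8       67    -4     ok    roof
9       31    41   warn    dock
take 2 rows with largest battery:
   battery  temp status    site
8       67    -4     ok    roof
6       54    30     ok  garage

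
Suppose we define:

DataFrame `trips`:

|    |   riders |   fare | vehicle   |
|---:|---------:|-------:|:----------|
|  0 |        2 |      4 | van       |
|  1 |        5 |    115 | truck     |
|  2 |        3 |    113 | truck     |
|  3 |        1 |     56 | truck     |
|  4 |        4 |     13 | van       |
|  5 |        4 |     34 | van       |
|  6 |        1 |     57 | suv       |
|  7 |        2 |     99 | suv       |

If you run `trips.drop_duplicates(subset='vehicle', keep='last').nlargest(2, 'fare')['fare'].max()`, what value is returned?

99

drop duplicate vehicle (keep=last):
   riders  fare vehicle
3       1    56   truck
5       4    34     van
7       2    99     suv
take 2 rows with largest fare:
   riders  fare vehicle
7       2    99     suv
3       1    56   truck
Reading off the max of column 'fare', we get 99.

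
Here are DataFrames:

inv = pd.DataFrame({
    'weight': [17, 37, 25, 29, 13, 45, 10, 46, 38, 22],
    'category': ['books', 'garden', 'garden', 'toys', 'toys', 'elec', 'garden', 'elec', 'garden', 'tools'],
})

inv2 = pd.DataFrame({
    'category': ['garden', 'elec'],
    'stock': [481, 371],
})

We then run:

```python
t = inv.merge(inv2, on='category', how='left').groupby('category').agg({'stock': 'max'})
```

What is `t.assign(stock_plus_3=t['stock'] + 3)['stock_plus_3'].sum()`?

merge on 'category' (how='left') → 10 rows:
   weight category  stock
0      17    books    NaN
1      37   garden  481.0
2      25   garden  481.0
3      29     toys    NaN
4      13     toys    NaN
5      45     elec  371.0
6      10   garden  481.0
7      46     elec  371.0
8      38   garden  481.0
9      22    tools    NaN
group by category, max of stock:
          stock
category       
books       NaN
elec      371.0
garden    481.0
tools       NaN
toys        NaN
add column stock_plus_3 = t['stock'] + 3:
          stock  stock_plus_3
category                     
books       NaN           NaN
elec      371.0         374.0
garden    481.0         484.0
tools       NaN           NaN
toys        NaN           NaN
Taking the sum of column 'stock_plus_3' gives 858.0.

858.0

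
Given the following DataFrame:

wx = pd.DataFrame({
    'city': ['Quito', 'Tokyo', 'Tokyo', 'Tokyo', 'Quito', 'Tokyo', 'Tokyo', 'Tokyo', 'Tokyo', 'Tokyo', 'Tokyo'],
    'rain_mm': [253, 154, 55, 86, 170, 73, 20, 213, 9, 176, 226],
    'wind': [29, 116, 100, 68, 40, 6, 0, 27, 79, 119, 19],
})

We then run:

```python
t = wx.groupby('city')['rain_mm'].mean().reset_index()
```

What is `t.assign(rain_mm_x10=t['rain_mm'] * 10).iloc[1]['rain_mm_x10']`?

1124.44444444

group by city, mean of rain_mm:
city
Quito    211.500000
Tokyo    112.444444
Name: rain_mm, dtype: float64
reset_index():
    city     rain_mm
0  Quito  211.500000
1  Tokyo  112.444444
add column rain_mm_x10 = t['rain_mm'] * 10:
    city     rain_mm  rain_mm_x10
0  Quito  211.500000  2115.000000
1  Tokyo  112.444444  1124.444444
Taking the value at position 1, column 'rain_mm_x10' gives 1124.44444444.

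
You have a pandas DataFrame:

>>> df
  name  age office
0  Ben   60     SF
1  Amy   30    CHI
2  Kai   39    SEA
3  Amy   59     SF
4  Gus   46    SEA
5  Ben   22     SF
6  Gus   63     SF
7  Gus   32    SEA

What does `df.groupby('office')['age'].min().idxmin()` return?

SF

group by office, min of age:
office
CHI    30
SEA    32
SF     22
Name: age, dtype: int64
Reading off the label with the smallest value, we get SF.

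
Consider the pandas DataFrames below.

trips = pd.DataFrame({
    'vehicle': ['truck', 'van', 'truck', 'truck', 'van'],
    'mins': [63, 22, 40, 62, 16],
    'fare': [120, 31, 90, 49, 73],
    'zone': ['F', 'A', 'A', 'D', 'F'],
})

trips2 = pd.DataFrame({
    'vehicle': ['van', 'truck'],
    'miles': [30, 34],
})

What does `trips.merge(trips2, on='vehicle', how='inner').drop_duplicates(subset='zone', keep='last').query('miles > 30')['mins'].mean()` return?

merge on 'vehicle' (how='inner') → 5 rows:
  vehicle  mins  fare zone  miles
0   truck    63   120    F     34
1     van    22    31    A     30
2   truck    40    90    A     34
3   truck    62    49    D     34
4     van    16    73    F     30
drop duplicate zone (keep=last):
  vehicle  mins  fare zone  miles
2   truck    40    90    A     34
3   truck    62    49    D     34
4     van    16    73    F     30
filter rows where miles > 30:
  vehicle  mins  fare zone  miles
2   truck    40    90    A     34
3   truck    62    49    D     34
The mean of column 'mins' is 51.0.

51.0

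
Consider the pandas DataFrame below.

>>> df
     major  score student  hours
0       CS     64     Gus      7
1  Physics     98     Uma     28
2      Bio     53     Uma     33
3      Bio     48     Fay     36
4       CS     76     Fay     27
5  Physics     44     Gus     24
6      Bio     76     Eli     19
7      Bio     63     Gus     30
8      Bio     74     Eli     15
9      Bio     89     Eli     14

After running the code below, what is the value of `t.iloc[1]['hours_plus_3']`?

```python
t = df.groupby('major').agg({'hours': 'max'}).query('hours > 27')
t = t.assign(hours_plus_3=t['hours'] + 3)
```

31

group by major, max of hours:
         hours
major         
Bio         36
CS          27
Physics     28
filter rows where hours > 27:
         hours
major         
Bio         36
Physics     28
add column hours_plus_3 = t['hours'] + 3:
         hours  hours_plus_3
major                       
Bio         36            39
Physics     28            31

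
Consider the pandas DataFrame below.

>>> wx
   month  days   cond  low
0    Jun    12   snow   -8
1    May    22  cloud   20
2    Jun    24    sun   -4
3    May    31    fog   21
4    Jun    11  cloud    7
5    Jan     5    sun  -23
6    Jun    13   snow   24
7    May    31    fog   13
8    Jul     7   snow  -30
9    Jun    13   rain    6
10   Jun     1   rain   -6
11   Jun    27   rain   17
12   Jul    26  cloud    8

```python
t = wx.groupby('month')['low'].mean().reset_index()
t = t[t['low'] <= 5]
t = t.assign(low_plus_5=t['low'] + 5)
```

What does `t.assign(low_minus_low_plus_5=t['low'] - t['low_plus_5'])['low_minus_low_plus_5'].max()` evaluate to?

-5.0

group by month, mean of low:
month
Jan   -23.000000
Jul   -11.000000
Jun     5.142857
May    18.000000
Name: low, dtype: float64
reset_index():
  month        low
0   Jan -23.000000
1   Jul -11.000000
2   Jun   5.142857
3   May  18.000000
filter rows where low <= 5:
  month   low
0   Jan -23.0
1   Jul -11.0
add column low_plus_5 = t['low'] + 5:
  month   low  low_plus_5
0   Jan -23.0       -18.0
1   Jul -11.0        -6.0
add column low_minus_low_plus_5 = t['low'] - t['low_plus_5']:
  month   low  low_plus_5  low_minus_low_plus_5
0   Jan -23.0       -18.0                  -5.0
1   Jul -11.0        -6.0                  -5.0
Hence -5.0.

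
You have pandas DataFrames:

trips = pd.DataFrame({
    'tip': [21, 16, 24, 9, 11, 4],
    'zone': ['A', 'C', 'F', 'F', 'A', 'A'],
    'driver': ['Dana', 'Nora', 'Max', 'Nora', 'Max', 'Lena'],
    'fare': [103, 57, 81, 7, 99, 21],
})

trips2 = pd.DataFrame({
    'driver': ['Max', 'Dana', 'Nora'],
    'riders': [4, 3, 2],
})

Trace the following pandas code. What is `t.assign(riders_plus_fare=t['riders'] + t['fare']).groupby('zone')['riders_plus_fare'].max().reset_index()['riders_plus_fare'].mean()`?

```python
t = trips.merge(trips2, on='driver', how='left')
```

merge on 'driver' (how='left') → 6 rows:
   tip zone driver  fare  riders
0   21    A   Dana   103     3.0
1   16    C   Nora    57     2.0
2   24    F    Max    81     4.0
3    9    F   Nora     7     2.0
4   11    A    Max    99     4.0
5    4    A   Lena    21     NaN
add column riders_plus_fare = t['riders'] + t['fare']:
   tip zone driver  fare  riders  riders_plus_fare
0   21    A   Dana   103     3.0             106.0
1   16    C   Nora    57     2.0              59.0
2   24    F    Max    81     4.0              85.0
3    9    F   Nora     7     2.0               9.0
4   11    A    Max    99     4.0             103.0
5    4    A   Lena    21     NaN               NaN
group by zone, max of riders_plus_fare:
zone
A    106.0
C     59.0
F     85.0
Name: riders_plus_fare, dtype: float64
reset_index():
  zone  riders_plus_fare
0    A             106.0
1    C              59.0
2    F              85.0
Taking the mean of column 'riders_plus_fare' gives 83.3333333333.

83.3333333333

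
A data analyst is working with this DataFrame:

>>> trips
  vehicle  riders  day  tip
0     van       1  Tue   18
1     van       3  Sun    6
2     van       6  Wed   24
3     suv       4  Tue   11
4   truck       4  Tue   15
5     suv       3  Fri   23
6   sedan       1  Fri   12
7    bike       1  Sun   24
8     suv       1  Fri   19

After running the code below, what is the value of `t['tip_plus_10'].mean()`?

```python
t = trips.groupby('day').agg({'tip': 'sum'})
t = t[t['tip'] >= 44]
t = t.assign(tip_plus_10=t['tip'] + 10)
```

group by day, sum of tip:
     tip
day     
Fri   54
Sun   30
Tue   44
Wed   24
filter rows where tip >= 44:
     tip
day     
Fri   54
Tue   44
add column tip_plus_10 = t['tip'] + 10:
     tip  tip_plus_10
day                  
Fri   54           64
Tue   44           54
mean of column 'tip_plus_10' → 59.0

59.0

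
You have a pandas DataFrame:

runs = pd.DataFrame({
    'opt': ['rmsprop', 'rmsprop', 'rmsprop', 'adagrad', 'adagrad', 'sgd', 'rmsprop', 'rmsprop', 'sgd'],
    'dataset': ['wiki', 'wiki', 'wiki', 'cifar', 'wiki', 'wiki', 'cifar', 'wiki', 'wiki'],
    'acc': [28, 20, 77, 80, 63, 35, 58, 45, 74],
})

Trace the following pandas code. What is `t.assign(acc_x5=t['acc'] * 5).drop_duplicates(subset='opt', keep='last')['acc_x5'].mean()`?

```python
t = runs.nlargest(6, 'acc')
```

take 6 rows with largest acc:
       opt dataset  acc
3  adagrad   cifar   80
2  rmsprop    wiki   77
8      sgd    wiki   74
4  adagrad    wiki   63
6  rmsprop   cifar   58
7  rmsprop    wiki   45
add column acc_x5 = t['acc'] * 5:
       opt dataset  acc  acc_x5
3  adagrad   cifar   80     400
2  rmsprop    wiki   77     385
8      sgd    wiki   74     370
4  adagrad    wiki   63     315
6  rmsprop   cifar   58     290
7  rmsprop    wiki   45     225
drop duplicate opt (keep=last):
       opt dataset  acc  acc_x5
8      sgd    wiki   74     370
4  adagrad    wiki   63     315
7  rmsprop    wiki   45     225

303.333333333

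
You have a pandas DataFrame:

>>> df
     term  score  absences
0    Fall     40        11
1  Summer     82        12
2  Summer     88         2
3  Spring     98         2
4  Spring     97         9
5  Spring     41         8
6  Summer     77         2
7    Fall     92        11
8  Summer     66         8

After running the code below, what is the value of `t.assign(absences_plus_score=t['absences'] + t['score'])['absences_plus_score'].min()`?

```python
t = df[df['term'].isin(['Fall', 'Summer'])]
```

filter rows where term in ['Fall', 'Summer']:
     term  score  absences
0    Fall     40        11
1  Summer     82        12
2  Summer     88         2
6  Summer     77         2
7    Fall     92        11
8  Summer     66         8
add column absences_plus_score = t['absences'] + t['score']:
     term  score  absences  absences_plus_score
0    Fall     40        11                   51
1  Summer     82        12                   94
2  Summer     88         2                   90
6  Summer     77         2                   79
7    Fall     92        11                  103
8  Summer     66         8                   74
Then the min of column 'absences_plus_score': 51

51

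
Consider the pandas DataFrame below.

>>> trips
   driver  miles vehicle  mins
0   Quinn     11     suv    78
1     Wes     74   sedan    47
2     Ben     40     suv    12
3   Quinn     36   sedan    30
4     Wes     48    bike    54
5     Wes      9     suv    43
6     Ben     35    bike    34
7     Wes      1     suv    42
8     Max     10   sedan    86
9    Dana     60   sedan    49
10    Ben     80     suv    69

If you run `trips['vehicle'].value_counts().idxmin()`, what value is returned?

value_counts of vehicle:
vehicle
suv      5
sedan    4
bike     2
Name: count, dtype: int64
Then the label with the smallest value: bike

bike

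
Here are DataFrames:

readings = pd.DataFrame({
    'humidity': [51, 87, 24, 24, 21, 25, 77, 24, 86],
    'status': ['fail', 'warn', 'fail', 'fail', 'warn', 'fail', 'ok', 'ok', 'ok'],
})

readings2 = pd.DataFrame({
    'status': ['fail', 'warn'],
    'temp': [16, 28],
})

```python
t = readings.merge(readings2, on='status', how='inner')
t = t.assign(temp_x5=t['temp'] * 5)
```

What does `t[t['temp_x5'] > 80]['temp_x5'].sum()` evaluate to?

280

merge on 'status' (how='inner') → 6 rows:
   humidity status  temp
0        51   fail    16
1        87   warn    28
2        24   fail    16
3        24   fail    16
4        21   warn    28
5        25   fail    16
add column temp_x5 = t['temp'] * 5:
   humidity status  temp  temp_x5
0        51   fail    16       80
1        87   warn    28      140
2        24   fail    16       80
3        24   fail    16       80
4        21   warn    28      140
5        25   fail    16       80
filter rows where temp_x5 > 80:
   humidity status  temp  temp_x5
1        87   warn    28      140
4        21   warn    28      140
Hence 280.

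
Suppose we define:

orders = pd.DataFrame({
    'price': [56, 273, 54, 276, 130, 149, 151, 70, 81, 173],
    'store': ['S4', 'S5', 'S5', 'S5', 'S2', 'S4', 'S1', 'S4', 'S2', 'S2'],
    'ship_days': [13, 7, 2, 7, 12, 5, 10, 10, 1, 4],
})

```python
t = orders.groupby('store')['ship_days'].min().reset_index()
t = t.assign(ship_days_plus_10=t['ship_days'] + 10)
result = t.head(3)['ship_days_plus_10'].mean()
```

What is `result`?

group by store, min of ship_days:
store
S1    10
S2     1
S4     5
S5     2
Name: ship_days, dtype: int64
reset_index():
  store  ship_days
0    S1         10
1    S2          1
2    S4          5
3    S5          2
add column ship_days_plus_10 = t['ship_days'] + 10:
  store  ship_days  ship_days_plus_10
0    S1         10                 20
1    S2          1                 11
2    S4          5                 15
3    S5          2                 12
take first 3 rows:
  store  ship_days  ship_days_plus_10
0    S1         10                 20
1    S2          1                 11
2    S4          5                 15

15.3333333333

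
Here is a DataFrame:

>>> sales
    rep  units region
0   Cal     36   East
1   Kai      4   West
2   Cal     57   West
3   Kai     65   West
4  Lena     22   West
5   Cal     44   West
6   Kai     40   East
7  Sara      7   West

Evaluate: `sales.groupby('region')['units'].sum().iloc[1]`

group by region, sum of units:
region
East     76
West    199
Name: units, dtype: int64
So iloc[1] = 199.

199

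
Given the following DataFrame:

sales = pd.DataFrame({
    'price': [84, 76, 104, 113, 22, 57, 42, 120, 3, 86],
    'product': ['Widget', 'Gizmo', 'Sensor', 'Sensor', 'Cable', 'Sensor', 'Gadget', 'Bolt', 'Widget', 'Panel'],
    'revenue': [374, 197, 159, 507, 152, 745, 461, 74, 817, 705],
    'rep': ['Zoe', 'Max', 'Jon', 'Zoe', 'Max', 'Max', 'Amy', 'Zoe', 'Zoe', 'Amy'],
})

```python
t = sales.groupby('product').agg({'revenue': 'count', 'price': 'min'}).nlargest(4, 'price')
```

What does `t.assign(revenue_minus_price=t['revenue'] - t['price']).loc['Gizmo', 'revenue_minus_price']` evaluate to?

group by product: count(revenue), min(price):
         revenue  price
product                
Bolt           1    120
Cable          1     22
Gadget         1     42
Gizmo          1     76
Panel          1     86
Sensor         3     57
Widget         2      3
take 4 rows with largest price:
         revenue  price
product                
Bolt           1    120
Panel          1     86
Gizmo          1     76
Sensor         3     57
add column revenue_minus_price = t['revenue'] - t['price']:
         revenue  price  revenue_minus_price
product                                     
Bolt           1    120                 -119
Panel          1     86                  -85
Gizmo          1     76                  -75
Sensor         3     57                  -54
Taking the value at row 'Gizmo', column 'revenue_minus_price' gives -75.

-75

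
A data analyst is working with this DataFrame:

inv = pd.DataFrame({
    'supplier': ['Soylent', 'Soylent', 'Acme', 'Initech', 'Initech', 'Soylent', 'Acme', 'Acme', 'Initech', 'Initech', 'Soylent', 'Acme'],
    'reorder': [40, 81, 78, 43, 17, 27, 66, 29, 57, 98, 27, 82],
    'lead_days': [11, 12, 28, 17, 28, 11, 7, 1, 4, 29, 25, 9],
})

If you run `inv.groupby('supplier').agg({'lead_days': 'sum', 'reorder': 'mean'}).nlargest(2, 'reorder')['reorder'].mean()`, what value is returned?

group by supplier: sum(lead_days), mean(reorder):
          lead_days  reorder
supplier                    
Acme             45    63.75
Initech          78    53.75
Soylent          59    43.75
take 2 rows with largest reorder:
          lead_days  reorder
supplier                    
Acme             45    63.75
Initech          78    53.75
Taking the mean of column 'reorder' gives 58.75.

58.75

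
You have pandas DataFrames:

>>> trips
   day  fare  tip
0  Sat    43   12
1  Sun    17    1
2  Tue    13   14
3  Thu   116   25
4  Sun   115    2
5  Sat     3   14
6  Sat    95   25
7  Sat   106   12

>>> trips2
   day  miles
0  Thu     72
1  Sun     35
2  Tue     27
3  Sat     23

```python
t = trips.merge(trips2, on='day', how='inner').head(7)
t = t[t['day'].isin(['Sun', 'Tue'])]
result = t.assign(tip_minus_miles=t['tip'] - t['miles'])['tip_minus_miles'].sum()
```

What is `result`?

-80

merge on 'day' (how='inner') → 8 rows:
   day  fare  tip  miles
0  Sat    43   12     23
1  Sun    17    1     35
2  Tue    13   14     27
3  Thu   116   25     72
4  Sun   115    2     35
5  Sat     3   14     23
6  Sat    95   25     23
7  Sat   106   12     23
take first 7 rows:
   day  fare  tip  miles
0  Sat    43   12     23
1  Sun    17    1     35
2  Tue    13   14     27
3  Thu   116   25     72
4  Sun   115    2     35
5  Sat     3   14     23
6  Sat    95   25     23
filter rows where day in ['Sun', 'Tue']:
   day  fare  tip  miles
1  Sun    17    1     35
2  Tue    13   14     27
4  Sun   115    2     35
add column tip_minus_miles = t['tip'] - t['miles']:
   day  fare  tip  miles  tip_minus_miles
1  Sun    17    1     35              -34
2  Tue    13   14     27              -13
4  Sun   115    2     35              -33
Then the sum of column 'tip_minus_miles': -80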